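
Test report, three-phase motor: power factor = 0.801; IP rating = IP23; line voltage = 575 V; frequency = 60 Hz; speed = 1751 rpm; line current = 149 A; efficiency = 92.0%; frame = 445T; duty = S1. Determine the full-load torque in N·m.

P_in = √3·V·I·cosφ = 1.732 × 575 × 149 × 0.801 = 118860 W
P_out = η·P_in = 0.92 × 118860 = 109351 W
n = 1751 rpm
ω = 2π×1751/60 = 183.4 rad/s
τ = P_out/ω = 109351/183.4 = 596 N·m

596 N·m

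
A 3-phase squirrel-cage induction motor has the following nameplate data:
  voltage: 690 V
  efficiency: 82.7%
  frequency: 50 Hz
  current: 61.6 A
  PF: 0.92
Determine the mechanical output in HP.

75.1 HP

P_in = √3·V·I·cosφ = 1.732 × 690 × 61.6 × 0.92 = 67728 W
P_out = η·P_in = 0.827 × 67728 = 56011 W
= 56011/746 = 75.1 HP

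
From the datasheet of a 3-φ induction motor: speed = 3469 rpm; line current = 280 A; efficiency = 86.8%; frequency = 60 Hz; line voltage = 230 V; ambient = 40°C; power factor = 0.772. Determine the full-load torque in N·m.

206 N·m

P_in = √3·V·I·cosφ = 1.732 × 230 × 280 × 0.772 = 86109 W
P_out = η·P_in = 0.868 × 86109 = 74743 W
n = 3469 rpm
ω = 2π×3469/60 = 363.3 rad/s
τ = P_out/ω = 74743/363.3 = 206 N·m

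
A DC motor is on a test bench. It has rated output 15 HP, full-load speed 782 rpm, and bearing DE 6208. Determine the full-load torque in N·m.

137 N·m

P_out = 15 × 746 = 11190 W
ω = 2π × 782/60 = 81.89 rad/s
τ = P_out/ω = 11190/81.89 = 137 N·m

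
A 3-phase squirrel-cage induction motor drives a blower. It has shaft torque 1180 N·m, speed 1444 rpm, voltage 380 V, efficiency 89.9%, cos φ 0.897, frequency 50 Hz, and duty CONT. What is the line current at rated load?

ω = 2π×1444/60 = 151.2 rad/s; P_out = τω = 1180 × 151.2 = 178416 W
P_in = P_out / η = 178416 / 0.899 = 198461 W
I_L = P_in / (√3·V_L·cosφ) = 198461 / (1.732 × 380 × 0.897) = 336 A

336 A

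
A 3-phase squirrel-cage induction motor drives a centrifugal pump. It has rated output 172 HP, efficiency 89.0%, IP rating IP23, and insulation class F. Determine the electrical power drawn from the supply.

P_out = 172 × 746 = 128312 W
P_in = P_out/η = 128312/0.89 = 144171 W = 144 kW

144 kW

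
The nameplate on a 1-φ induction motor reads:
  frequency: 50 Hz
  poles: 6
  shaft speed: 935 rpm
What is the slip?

n_s = 120f/p = 120×50/6 = 1000 rpm
s = (n_s − n)/n_s = (1000 − 935)/1000 = 0.0650

6.50 %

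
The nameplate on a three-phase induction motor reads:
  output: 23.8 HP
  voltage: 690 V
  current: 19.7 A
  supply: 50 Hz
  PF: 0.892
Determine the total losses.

P_in = √3·V·I·cosφ = 1.732×690×19.7×0.892 = 21000 W
P_out = 23.8×746 = 17755 W
Losses = P_in − P_out = 21000 − 17755 = 3245 W

3250 W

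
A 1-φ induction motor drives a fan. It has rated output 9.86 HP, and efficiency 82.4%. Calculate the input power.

8.93 kW

P_out = 9.86 × 746 = 7356 W
P_in = P_out/η = 7356/0.824 = 8927 W = 8.93 kW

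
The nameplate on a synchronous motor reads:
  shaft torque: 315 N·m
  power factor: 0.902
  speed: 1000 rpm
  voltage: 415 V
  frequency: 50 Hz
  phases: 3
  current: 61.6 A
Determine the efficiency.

ω = 2π × 1000/60 = 104.7 rad/s; P_out = τω = 315 × 104.7 = 32981 W
P_in = √3·V_L·I_L·cosφ = 1.732 × 415 × 61.6 × 0.902 = 39938 W
η = P_out / P_in = 32981 / 39938 = 0.826 = 82.6%

82.6 %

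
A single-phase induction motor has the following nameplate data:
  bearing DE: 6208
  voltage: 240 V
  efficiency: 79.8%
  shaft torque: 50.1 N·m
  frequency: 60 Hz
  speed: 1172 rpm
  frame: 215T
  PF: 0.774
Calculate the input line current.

ω = 2π×1172/60 = 122.7 rad/s; P_out = τω = 50.1 × 122.7 = 6147 W
P_in = P_out / η = 6147 / 0.798 = 7703 W
I = P_in / (V·cosφ) = 7703 / (240 × 0.774) = 41.5 A

41.5 A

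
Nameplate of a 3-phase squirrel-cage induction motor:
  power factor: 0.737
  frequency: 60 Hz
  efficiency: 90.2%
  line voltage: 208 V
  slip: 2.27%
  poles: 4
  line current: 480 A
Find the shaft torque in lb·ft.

460 lb·ft

P_in = √3·V·I·cosφ = 1.732 × 208 × 480 × 0.737 = 127444 W
P_out = η·P_in = 0.902 × 127444 = 114954 W
n_s = 120×60/4 = 1800 rpm; n = 1800×(1−0.0227) = 1759 rpm
ω = 2π×1759/60 = 184.2 rad/s
τ = P_out/ω = 114954/184.2 = 624.1 N·m
In lb·ft: 624.1/1.356 = 460 lb·ft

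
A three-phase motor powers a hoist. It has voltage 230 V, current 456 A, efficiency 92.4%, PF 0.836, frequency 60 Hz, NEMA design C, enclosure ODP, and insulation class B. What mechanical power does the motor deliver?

P_in = √3·V·I·cosφ = 1.732 × 230 × 456 × 0.836 = 151861 W
P_out = η·P_in = 0.924 × 151861 = 140320 W

140 kW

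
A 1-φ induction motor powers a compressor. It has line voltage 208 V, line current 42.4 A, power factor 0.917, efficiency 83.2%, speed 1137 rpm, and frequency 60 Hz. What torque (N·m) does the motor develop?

P_in = V·I·cosφ = 208 × 42.4 × 0.917 = 8087 W
P_out = η·P_in = 0.832 × 8087 = 6728 W
n = 1137 rpm
ω = 2π×1137/60 = 119.1 rad/s
τ = P_out/ω = 6728/119.1 = 56.5 N·m

56.5 N·m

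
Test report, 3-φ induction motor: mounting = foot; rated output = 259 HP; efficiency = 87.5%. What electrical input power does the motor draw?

P_out = 259 × 746 = 193214 W
P_in = P_out/η = 193214/0.875 = 220816 W = 221 kW

221 kW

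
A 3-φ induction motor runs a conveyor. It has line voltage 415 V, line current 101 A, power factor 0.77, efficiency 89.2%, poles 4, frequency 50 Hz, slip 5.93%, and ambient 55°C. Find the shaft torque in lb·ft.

249 lb·ft

P_in = √3·V·I·cosφ = 1.732 × 415 × 101 × 0.77 = 55900 W
P_out = η·P_in = 0.892 × 55900 = 49863 W
n_s = 120×50/4 = 1500 rpm; n = 1500×(1−0.0593) = 1411 rpm
ω = 2π×1411/60 = 147.8 rad/s
τ = P_out/ω = 49863/147.8 = 337.4 N·m
In lb·ft: 337.4/1.356 = 249 lb·ft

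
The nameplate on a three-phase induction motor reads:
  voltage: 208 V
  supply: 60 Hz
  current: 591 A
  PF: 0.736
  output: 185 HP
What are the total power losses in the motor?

P_in = √3·V·I·cosφ = 1.732×208×591×0.736 = 156703 W
P_out = 185×746 = 138010 W
Losses = P_in − P_out = 156703 − 138010 = 18693 W

18700 W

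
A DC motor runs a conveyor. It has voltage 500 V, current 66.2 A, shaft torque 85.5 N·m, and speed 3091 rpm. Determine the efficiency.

ω = 2π × 3091/60 = 323.7 rad/s; P_out = τω = 85.5 × 323.7 = 27676 W
P_in = V·I = 500 × 66.2 = 33100 W
η = P_out / P_in = 27676 / 33100 = 0.836 = 83.6%

83.6 %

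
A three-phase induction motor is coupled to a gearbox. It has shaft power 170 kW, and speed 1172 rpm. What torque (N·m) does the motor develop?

1390 N·m

ω = 2π × 1172/60 = 122.7 rad/s
τ = P/ω = 170000/122.7 = 1390 N·m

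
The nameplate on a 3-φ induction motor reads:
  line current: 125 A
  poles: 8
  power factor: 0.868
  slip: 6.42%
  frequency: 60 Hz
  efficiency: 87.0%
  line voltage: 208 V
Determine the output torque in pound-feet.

284 lb·ft

P_in = √3·V·I·cosφ = 1.732 × 208 × 125 × 0.868 = 39088 W
P_out = η·P_in = 0.87 × 39088 = 34007 W
n_s = 120×60/8 = 900 rpm; n = 900×(1−0.0642) = 842 rpm
ω = 2π×842/60 = 88.17 rad/s
τ = P_out/ω = 34007/88.17 = 385.7 N·m
In lb·ft: 385.7/1.356 = 284 lb·ft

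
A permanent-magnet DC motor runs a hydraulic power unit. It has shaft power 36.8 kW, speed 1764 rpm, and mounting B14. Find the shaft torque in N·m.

199 N·m

ω = 2π × 1764/60 = 184.7 rad/s
τ = P/ω = 36800/184.7 = 199 N·m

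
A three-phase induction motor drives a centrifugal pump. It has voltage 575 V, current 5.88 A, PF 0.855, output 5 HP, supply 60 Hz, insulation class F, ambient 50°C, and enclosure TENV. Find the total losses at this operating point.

1280 W

P_in = √3·V·I·cosφ = 1.732×575×5.88×0.855 = 5007 W
P_out = 5×746 = 3730 W
Losses = P_in − P_out = 5007 − 3730 = 1277 W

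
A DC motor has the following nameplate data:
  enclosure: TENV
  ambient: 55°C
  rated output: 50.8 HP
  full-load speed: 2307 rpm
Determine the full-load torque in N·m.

157 N·m

P_out = 50.8 × 746 = 37897 W
ω = 2π × 2307/60 = 241.6 rad/s
τ = P_out/ω = 37897/241.6 = 157 N·m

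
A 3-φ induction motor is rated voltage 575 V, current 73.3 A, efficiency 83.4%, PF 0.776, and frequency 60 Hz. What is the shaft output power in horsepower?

P_in = √3·V·I·cosφ = 1.732 × 575 × 73.3 × 0.776 = 56648 W
P_out = η·P_in = 0.834 × 56648 = 47244 W
= 47244/746 = 63.3 HP

63.3 HP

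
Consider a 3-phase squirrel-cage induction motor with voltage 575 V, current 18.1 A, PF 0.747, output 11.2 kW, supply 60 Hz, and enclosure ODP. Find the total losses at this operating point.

2.27 kW

P_in = √3·V·I·cosφ = 1.732×575×18.1×0.747 = 13465 W
P_out = 11200 W
Losses = P_in − P_out = 13465 − 11200 = 2265 W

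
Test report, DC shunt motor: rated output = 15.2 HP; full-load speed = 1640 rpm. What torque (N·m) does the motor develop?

66 N·m

P_out = 15.2 × 746 = 11339 W
ω = 2π × 1640/60 = 171.7 rad/s
τ = P_out/ω = 11339/171.7 = 66 N·m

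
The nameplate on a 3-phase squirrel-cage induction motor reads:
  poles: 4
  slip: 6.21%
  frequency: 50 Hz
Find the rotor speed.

1407 rpm

n_s = 120f/p = 120×50/4 = 1500 rpm
n = n_s(1 − s) = 1500 × (1 − 0.0621) = 1407 rpm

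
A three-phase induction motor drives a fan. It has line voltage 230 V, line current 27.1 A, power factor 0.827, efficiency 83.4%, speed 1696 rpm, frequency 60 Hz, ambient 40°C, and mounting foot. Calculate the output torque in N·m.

P_in = √3·V·I·cosφ = 1.732 × 230 × 27.1 × 0.827 = 8928 W
P_out = η·P_in = 0.834 × 8928 = 7446 W
n = 1696 rpm
ω = 2π×1696/60 = 177.6 rad/s
τ = P_out/ω = 7446/177.6 = 41.9 N·m

41.9 N·m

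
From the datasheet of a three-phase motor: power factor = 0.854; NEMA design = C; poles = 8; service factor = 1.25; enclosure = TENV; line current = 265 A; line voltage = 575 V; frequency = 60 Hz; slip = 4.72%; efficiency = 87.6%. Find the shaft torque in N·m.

P_in = √3·V·I·cosφ = 1.732 × 575 × 265 × 0.854 = 225382 W
P_out = η·P_in = 0.876 × 225382 = 197435 W
n_s = 120×60/8 = 900 rpm; n = 900×(1−0.0472) = 858 rpm
ω = 2π×858/60 = 89.85 rad/s
τ = P_out/ω = 197435/89.85 = 2200 N·m

2200 N·m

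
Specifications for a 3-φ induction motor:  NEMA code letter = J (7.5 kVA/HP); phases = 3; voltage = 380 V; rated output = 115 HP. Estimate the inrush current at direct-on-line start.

S_LR = 7.5 × 115 = 862.5 kVA
I_LR = S_LR/(√3·V_L) = 862500/(1.732×380) = 1310 A

1310 A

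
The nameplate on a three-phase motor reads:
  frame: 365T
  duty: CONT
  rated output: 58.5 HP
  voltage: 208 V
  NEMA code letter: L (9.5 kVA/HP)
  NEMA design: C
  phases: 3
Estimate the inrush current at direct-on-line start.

S_LR = 9.5 × 58.5 = 555.75 kVA
I_LR = S_LR/(√3·V_L) = 555750/(1.732×208) = 1540 A

1540 A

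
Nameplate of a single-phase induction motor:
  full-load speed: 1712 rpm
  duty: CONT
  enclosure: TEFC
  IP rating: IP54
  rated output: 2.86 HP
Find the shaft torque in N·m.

P_out = 2.86 × 746 = 2134 W
ω = 2π × 1712/60 = 179.3 rad/s
τ = P_out/ω = 2134/179.3 = 11.9 N·m

11.9 N·m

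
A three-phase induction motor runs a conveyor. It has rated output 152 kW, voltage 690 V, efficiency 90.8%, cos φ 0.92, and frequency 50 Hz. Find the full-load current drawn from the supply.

152 A

P_out = 152 kW = 152000 W
P_in = P_out / η = 152000 / 0.908 = 167401 W
I_L = P_in / (√3·V_L·cosφ) = 167401 / (1.732 × 690 × 0.92) = 152 A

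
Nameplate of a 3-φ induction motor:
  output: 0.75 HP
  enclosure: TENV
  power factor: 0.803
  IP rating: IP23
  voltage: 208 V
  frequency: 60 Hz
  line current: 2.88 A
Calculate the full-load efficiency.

P_out = 0.75 × 746 = 560 W
P_in = √3·V_L·I_L·cosφ = 1.732 × 208 × 2.88 × 0.803 = 833 W
η = P_out / P_in = 560 / 833 = 0.672 = 67.2%

67.2 %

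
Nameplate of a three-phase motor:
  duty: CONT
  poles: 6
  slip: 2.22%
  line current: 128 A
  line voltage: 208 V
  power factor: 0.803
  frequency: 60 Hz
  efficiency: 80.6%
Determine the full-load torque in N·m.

P_in = √3·V·I·cosφ = 1.732 × 208 × 128 × 0.803 = 37029 W
P_out = η·P_in = 0.806 × 37029 = 29845 W
n_s = 120×60/6 = 1200 rpm; n = 1200×(1−0.0222) = 1173 rpm
ω = 2π×1173/60 = 122.8 rad/s
τ = P_out/ω = 29845/122.8 = 243 N·m

243 N·m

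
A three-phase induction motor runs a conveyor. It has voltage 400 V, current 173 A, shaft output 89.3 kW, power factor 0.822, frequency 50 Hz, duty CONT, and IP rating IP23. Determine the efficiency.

P_out = 89.3 kW = 89300 W
P_in = √3·V_L·I_L·cosφ = 1.732 × 400 × 173 × 0.822 = 98520 W
η = P_out / P_in = 89300 / 98520 = 0.906 = 90.6%

90.6 %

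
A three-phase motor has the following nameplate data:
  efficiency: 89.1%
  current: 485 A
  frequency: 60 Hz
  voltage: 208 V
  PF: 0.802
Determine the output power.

P_in = √3·V·I·cosφ = 1.732 × 208 × 485 × 0.802 = 140129 W
P_out = η·P_in = 0.891 × 140129 = 124855 W

125 kW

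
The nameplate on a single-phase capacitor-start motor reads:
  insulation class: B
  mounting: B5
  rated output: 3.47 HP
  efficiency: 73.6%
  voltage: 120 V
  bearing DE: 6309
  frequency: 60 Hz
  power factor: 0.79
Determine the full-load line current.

P_out = 3.47 × 746 = 2589 W
P_in = P_out / η = 2589 / 0.736 = 3518 W
I = P_in / (V·cosφ) = 3518 / (120 × 0.79) = 37.1 A

37.1 A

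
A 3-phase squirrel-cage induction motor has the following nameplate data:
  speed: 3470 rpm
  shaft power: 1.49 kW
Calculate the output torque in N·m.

4.1 N·m

ω = 2π × 3470/60 = 363.4 rad/s
τ = P/ω = 1490/363.4 = 4.1 N·m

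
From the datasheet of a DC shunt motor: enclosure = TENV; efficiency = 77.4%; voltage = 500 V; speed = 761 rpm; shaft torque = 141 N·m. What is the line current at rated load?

29 A

ω = 2π×761/60 = 79.69 rad/s; P_out = τω = 141 × 79.69 = 11236 W
P_in = P_out / η = 11236 / 0.774 = 14517 W
I = P_in / V = 14517 / 500 = 29 A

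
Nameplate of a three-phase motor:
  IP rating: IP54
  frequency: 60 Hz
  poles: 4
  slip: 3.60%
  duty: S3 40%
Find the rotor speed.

1735 rpm

n_s = 120f/p = 120×60/4 = 1800 rpm
n = n_s(1 − s) = 1800 × (1 − 0.036) = 1735 rpm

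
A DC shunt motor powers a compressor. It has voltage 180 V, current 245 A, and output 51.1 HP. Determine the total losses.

5.98 kW

P_in = V·I = 180×245 = 44100 W
P_out = 51.1×746 = 38121 W
Losses = P_in − P_out = 44100 − 38121 = 5979 W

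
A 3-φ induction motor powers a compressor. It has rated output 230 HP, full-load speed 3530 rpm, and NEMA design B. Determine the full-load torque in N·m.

464 N·m

P_out = 230 × 746 = 171580 W
ω = 2π × 3530/60 = 369.7 rad/s
τ = P_out/ω = 171580/369.7 = 464 N·m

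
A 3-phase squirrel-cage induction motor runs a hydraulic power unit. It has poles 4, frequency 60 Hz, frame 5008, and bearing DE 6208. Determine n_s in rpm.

1800 rpm

n_s = 120f/p = 120×60/4 = 1800 rpm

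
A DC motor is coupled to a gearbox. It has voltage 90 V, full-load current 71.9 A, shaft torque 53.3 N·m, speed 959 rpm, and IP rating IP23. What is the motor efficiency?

ω = 2π × 959/60 = 100.4 rad/s; P_out = τω = 53.3 × 100.4 = 5351 W
P_in = V·I = 90 × 71.9 = 6471 W
η = P_out / P_in = 5351 / 6471 = 0.827 = 82.7%

82.7 %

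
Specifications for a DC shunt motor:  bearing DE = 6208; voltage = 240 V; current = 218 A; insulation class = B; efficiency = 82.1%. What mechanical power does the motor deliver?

P_in = V·I = 240 × 218 = 52320 W
P_out = η·P_in = 0.821 × 52320 = 42955 W

43 kW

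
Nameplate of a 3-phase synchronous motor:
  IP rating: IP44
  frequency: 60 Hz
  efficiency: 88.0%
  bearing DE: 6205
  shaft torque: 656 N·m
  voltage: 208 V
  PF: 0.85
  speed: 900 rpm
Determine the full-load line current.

ω = 2π×900/60 = 94.25 rad/s; P_out = τω = 656 × 94.25 = 61828 W
P_in = P_out / η = 61828 / 0.880 = 70259 W
I_L = P_in / (√3·V_L·cosφ) = 70259 / (1.732 × 208 × 0.85) = 229 A

229 A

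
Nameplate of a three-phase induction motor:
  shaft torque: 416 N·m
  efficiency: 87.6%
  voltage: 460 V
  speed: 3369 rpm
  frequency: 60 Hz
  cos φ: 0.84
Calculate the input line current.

ω = 2π×3369/60 = 352.8 rad/s; P_out = τω = 416 × 352.8 = 146765 W
P_in = P_out / η = 146765 / 0.876 = 167540 W
I_L = P_in / (√3·V_L·cosφ) = 167540 / (1.732 × 460 × 0.84) = 250 A

250 A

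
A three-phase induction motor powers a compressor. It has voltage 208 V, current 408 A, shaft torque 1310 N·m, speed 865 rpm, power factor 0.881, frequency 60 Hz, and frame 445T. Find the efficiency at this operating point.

91.6 %

ω = 2π × 865/60 = 90.58 rad/s; P_out = τω = 1310 × 90.58 = 118660 W
P_in = √3·V_L·I_L·cosφ = 1.732 × 208 × 408 × 0.881 = 129493 W
η = P_out / P_in = 118660 / 129493 = 0.916 = 91.6%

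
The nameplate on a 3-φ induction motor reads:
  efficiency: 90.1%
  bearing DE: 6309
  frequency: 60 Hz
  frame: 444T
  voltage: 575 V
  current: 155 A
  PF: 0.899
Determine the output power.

P_in = √3·V·I·cosφ = 1.732 × 575 × 155 × 0.899 = 138774 W
P_out = η·P_in = 0.901 × 138774 = 125035 W

125 kW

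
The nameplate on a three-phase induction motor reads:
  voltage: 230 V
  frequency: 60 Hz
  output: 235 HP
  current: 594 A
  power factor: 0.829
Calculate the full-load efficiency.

P_out = 235 × 746 = 175310 W
P_in = √3·V_L·I_L·cosφ = 1.732 × 230 × 594 × 0.829 = 196163 W
η = P_out / P_in = 175310 / 196163 = 0.894 = 89.4%

89.4 %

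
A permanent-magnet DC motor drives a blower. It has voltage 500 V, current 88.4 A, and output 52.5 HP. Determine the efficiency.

88.6 %

P_out = 52.5 × 746 = 39165 W
P_in = V·I = 500 × 88.4 = 44200 W
η = P_out / P_in = 39165 / 44200 = 0.886 = 88.6%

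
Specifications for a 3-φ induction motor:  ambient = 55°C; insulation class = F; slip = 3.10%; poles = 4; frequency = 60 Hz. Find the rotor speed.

1744 rpm

n_s = 120f/p = 120×60/4 = 1800 rpm
n = n_s(1 − s) = 1800 × (1 − 0.031) = 1744 rpm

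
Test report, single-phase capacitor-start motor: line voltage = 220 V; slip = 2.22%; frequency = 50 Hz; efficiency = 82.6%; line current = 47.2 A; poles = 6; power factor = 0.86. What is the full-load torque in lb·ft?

P_in = V·I·cosφ = 220 × 47.2 × 0.86 = 8930 W
P_out = η·P_in = 0.826 × 8930 = 7376 W
n_s = 120×50/6 = 1000 rpm; n = 1000×(1−0.0222) = 978 rpm
ω = 2π×978/60 = 102.4 rad/s
τ = P_out/ω = 7376/102.4 = 72.03 N·m
In lb·ft: 72.03/1.356 = 53.1 lb·ft

53.1 lb·ft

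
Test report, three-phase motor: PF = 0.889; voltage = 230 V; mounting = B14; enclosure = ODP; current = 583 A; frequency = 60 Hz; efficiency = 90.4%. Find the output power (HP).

P_in = √3·V·I·cosφ = 1.732 × 230 × 583 × 0.889 = 206465 W
P_out = η·P_in = 0.904 × 206465 = 186644 W
= 186644/746 = 250 HP

250 HP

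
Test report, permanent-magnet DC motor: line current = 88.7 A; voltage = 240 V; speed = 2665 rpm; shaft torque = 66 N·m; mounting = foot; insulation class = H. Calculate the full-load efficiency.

ω = 2π × 2665/60 = 279.1 rad/s; P_out = τω = 66 × 279.1 = 18421 W
P_in = V·I = 240 × 88.7 = 21288 W
η = P_out / P_in = 18421 / 21288 = 0.865 = 86.5%

86.5 %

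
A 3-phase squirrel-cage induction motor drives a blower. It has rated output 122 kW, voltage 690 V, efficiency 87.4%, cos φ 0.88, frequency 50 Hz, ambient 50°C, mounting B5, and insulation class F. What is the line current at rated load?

133 A

P_out = 122 kW = 122000 W
P_in = P_out / η = 122000 / 0.874 = 139588 W
I_L = P_in / (√3·V_L·cosφ) = 139588 / (1.732 × 690 × 0.88) = 133 A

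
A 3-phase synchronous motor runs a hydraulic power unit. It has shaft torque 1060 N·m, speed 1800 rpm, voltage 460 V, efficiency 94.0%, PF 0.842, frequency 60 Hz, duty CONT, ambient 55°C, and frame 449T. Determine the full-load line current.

317 A

ω = 2π×1800/60 = 188.5 rad/s; P_out = τω = 1060 × 188.5 = 199810 W
P_in = P_out / η = 199810 / 0.940 = 212564 W
I_L = P_in / (√3·V_L·cosφ) = 212564 / (1.732 × 460 × 0.842) = 317 A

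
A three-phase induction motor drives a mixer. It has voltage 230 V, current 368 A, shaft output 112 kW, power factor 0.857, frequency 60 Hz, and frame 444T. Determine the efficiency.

P_out = 112 kW = 112000 W
P_in = √3·V_L·I_L·cosφ = 1.732 × 230 × 368 × 0.857 = 125633 W
η = P_out / P_in = 112000 / 125633 = 0.891 = 89.1%

89.1 %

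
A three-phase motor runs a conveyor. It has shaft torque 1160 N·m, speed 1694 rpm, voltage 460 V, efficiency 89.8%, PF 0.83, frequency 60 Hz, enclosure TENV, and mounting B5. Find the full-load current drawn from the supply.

347 A

ω = 2π×1694/60 = 177.4 rad/s; P_out = τω = 1160 × 177.4 = 205784 W
P_in = P_out / η = 205784 / 0.898 = 229158 W
I_L = P_in / (√3·V_L·cosφ) = 229158 / (1.732 × 460 × 0.83) = 347 A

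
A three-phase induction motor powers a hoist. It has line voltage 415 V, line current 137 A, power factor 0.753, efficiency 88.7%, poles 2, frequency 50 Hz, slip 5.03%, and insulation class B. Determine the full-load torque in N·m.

P_in = √3·V·I·cosφ = 1.732 × 415 × 137 × 0.753 = 74150 W
P_out = η·P_in = 0.887 × 74150 = 65771 W
n_s = 120×50/2 = 3000 rpm; n = 3000×(1−0.0503) = 2849 rpm
ω = 2π×2849/60 = 298.3 rad/s
τ = P_out/ω = 65771/298.3 = 220 N·m

220 N·m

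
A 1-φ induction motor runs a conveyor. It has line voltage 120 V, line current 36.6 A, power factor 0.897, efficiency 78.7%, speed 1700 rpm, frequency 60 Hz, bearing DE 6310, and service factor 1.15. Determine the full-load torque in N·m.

17.4 N·m

P_in = V·I·cosφ = 120 × 36.6 × 0.897 = 3940 W
P_out = η·P_in = 0.787 × 3940 = 3101 W
n = 1700 rpm
ω = 2π×1700/60 = 178 rad/s
τ = P_out/ω = 3101/178 = 17.4 N·m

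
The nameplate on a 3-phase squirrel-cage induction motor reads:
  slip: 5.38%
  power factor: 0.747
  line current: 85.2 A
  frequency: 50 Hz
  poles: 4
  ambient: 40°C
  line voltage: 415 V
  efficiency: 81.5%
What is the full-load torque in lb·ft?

P_in = √3·V·I·cosφ = 1.732 × 415 × 85.2 × 0.747 = 45746 W
P_out = η·P_in = 0.815 × 45746 = 37283 W
n_s = 120×50/4 = 1500 rpm; n = 1500×(1−0.0538) = 1419 rpm
ω = 2π×1419/60 = 148.6 rad/s
τ = P_out/ω = 37283/148.6 = 250.9 N·m
In lb·ft: 250.9/1.356 = 185 lb·ft

185 lb·ft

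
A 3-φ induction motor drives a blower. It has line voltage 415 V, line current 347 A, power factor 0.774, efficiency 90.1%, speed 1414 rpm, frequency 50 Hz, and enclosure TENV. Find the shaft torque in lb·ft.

866 lb·ft

P_in = √3·V·I·cosφ = 1.732 × 415 × 347 × 0.774 = 193048 W
P_out = η·P_in = 0.901 × 193048 = 173936 W
n = 1414 rpm
ω = 2π×1414/60 = 148.1 rad/s
τ = P_out/ω = 173936/148.1 = 1174 N·m
In lb·ft: 1174/1.356 = 866 lb·ft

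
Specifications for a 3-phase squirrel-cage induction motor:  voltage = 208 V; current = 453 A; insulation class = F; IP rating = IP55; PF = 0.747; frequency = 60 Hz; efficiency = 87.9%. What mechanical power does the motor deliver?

P_in = √3·V·I·cosφ = 1.732 × 208 × 453 × 0.747 = 121907 W
P_out = η·P_in = 0.879 × 121907 = 107156 W

107 kW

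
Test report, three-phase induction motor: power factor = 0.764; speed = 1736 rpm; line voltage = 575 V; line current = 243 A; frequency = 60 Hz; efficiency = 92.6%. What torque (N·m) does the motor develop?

942 N·m

P_in = √3·V·I·cosφ = 1.732 × 575 × 243 × 0.764 = 184891 W
P_out = η·P_in = 0.926 × 184891 = 171209 W
n = 1736 rpm
ω = 2π×1736/60 = 181.8 rad/s
τ = P_out/ω = 171209/181.8 = 942 N·m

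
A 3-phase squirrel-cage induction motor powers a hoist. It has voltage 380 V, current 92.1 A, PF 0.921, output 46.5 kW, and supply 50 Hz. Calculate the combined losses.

P_in = √3·V·I·cosφ = 1.732×380×92.1×0.921 = 55828 W
P_out = 46500 W
Losses = P_in − P_out = 55828 − 46500 = 9328 W

9330 W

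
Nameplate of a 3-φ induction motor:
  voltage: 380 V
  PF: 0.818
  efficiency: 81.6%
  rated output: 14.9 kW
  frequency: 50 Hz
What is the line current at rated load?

33.9 A

P_out = 14.9 kW = 14900 W
P_in = P_out / η = 14900 / 0.816 = 18260 W
I_L = P_in / (√3·V_L·cosφ) = 18260 / (1.732 × 380 × 0.818) = 33.9 A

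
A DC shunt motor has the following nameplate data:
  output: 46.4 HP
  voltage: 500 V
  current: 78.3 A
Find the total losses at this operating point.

4540 W

P_in = V·I = 500×78.3 = 39150 W
P_out = 46.4×746 = 34614 W
Losses = P_in − P_out = 39150 − 34614 = 4536 W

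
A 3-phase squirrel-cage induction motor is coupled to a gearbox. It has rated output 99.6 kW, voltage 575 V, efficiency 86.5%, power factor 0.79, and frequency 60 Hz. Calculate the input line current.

P_out = 99.6 kW = 99600 W
P_in = P_out / η = 99600 / 0.865 = 115145 W
I_L = P_in / (√3·V_L·cosφ) = 115145 / (1.732 × 575 × 0.79) = 146 A

146 A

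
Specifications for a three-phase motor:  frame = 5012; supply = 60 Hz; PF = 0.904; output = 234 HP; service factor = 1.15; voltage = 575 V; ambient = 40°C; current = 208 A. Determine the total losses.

P_in = √3·V·I·cosφ = 1.732×575×208×0.904 = 187261 W
P_out = 234×746 = 174564 W
Losses = P_in − P_out = 187261 − 174564 = 12697 W

12700 W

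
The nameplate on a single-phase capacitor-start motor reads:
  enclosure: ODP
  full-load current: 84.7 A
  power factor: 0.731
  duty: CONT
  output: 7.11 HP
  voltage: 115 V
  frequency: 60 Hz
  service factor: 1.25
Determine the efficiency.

74.5 %

P_out = 7.11 × 746 = 5304 W
P_in = V·I·cosφ = 115 × 84.7 × 0.731 = 7120 W
η = P_out / P_in = 5304 / 7120 = 0.745 = 74.5%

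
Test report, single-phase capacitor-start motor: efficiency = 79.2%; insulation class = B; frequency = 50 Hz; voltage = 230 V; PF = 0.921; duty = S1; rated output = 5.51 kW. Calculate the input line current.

32.8 A

P_out = 5.51 kW = 5510 W
P_in = P_out / η = 5510 / 0.792 = 6957 W
I = P_in / (V·cosφ) = 6957 / (230 × 0.921) = 32.8 A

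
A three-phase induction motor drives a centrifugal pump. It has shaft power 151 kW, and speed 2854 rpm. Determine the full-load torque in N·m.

505 N·m

ω = 2π × 2854/60 = 298.9 rad/s
τ = P/ω = 151000/298.9 = 505 N·m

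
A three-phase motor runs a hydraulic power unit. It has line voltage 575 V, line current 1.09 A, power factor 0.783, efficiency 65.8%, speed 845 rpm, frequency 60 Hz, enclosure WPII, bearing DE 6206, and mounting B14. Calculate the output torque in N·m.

6.32 N·m

P_in = √3·V·I·cosφ = 1.732 × 575 × 1.09 × 0.783 = 850 W
P_out = η·P_in = 0.658 × 850 = 559 W
n = 845 rpm
ω = 2π×845/60 = 88.49 rad/s
τ = P_out/ω = 559/88.49 = 6.32 N·m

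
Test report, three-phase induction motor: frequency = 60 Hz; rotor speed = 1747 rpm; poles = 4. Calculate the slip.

2.9 %

n_s = 120f/p = 120×60/4 = 1800 rpm
s = (n_s − n)/n_s = (1800 − 1747)/1800 = 0.0294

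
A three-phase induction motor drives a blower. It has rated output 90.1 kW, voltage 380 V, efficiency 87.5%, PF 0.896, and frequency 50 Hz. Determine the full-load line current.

P_out = 90.1 kW = 90100 W
P_in = P_out / η = 90100 / 0.875 = 102971 W
I_L = P_in / (√3·V_L·cosφ) = 102971 / (1.732 × 380 × 0.896) = 175 A

175 A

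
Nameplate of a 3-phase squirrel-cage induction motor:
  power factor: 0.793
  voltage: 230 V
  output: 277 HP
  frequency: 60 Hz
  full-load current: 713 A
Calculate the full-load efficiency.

91.7 %

P_out = 277 × 746 = 206642 W
P_in = √3·V_L·I_L·cosφ = 1.732 × 230 × 713 × 0.793 = 225236 W
η = P_out / P_in = 206642 / 225236 = 0.917 = 91.7%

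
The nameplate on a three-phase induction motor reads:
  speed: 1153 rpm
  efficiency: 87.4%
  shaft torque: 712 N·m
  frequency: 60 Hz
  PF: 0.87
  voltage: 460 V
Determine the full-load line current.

ω = 2π×1153/60 = 120.7 rad/s; P_out = τω = 712 × 120.7 = 85938 W
P_in = P_out / η = 85938 / 0.874 = 98327 W
I_L = P_in / (√3·V_L·cosφ) = 98327 / (1.732 × 460 × 0.87) = 142 A

142 A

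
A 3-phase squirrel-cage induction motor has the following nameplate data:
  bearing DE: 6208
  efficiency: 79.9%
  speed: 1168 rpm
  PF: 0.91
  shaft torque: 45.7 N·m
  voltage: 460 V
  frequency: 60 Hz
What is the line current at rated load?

ω = 2π×1168/60 = 122.3 rad/s; P_out = τω = 45.7 × 122.3 = 5589 W
P_in = P_out / η = 5589 / 0.799 = 6995 W
I_L = P_in / (√3·V_L·cosφ) = 6995 / (1.732 × 460 × 0.91) = 9.65 A

9.65 A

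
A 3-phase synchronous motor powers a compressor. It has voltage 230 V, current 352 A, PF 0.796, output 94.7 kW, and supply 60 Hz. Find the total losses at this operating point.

P_in = √3·V·I·cosφ = 1.732×230×352×0.796 = 111617 W
P_out = 94700 W
Losses = P_in − P_out = 111617 − 94700 = 16917 W

16900 W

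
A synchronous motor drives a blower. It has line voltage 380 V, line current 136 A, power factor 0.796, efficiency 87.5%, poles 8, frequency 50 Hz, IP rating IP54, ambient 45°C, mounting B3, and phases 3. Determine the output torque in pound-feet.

P_in = √3·V·I·cosφ = 1.732 × 380 × 136 × 0.796 = 71250 W
P_out = η·P_in = 0.875 × 71250 = 62344 W
n = n_s = 120×50/8 = 750 rpm (synchronous)
ω = 2π×750/60 = 78.54 rad/s
τ = P_out/ω = 62344/78.54 = 793.8 N·m
In lb·ft: 793.8/1.356 = 585 lb·ft

585 lb·ft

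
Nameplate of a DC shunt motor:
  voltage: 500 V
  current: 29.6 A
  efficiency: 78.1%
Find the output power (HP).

P_in = V·I = 500 × 29.6 = 14800 W
P_out = η·P_in = 0.781 × 14800 = 11559 W
= 11559/746 = 15.5 HP

15.5 HP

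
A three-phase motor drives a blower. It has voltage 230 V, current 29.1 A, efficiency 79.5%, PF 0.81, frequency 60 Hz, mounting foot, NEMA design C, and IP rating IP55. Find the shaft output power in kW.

7.47 kW

P_in = √3·V·I·cosφ = 1.732 × 230 × 29.1 × 0.81 = 9390 W
P_out = η·P_in = 0.795 × 9390 = 7465 W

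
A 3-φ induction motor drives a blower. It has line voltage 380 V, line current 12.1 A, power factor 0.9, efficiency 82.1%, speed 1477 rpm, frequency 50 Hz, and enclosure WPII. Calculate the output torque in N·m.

P_in = √3·V·I·cosφ = 1.732 × 380 × 12.1 × 0.9 = 7167 W
P_out = η·P_in = 0.821 × 7167 = 5884 W
n = 1477 rpm
ω = 2π×1477/60 = 154.7 rad/s
τ = P_out/ω = 5884/154.7 = 38 N·m

38 N·m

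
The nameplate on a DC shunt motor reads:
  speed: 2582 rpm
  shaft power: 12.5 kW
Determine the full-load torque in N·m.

46.2 N·m

ω = 2π × 2582/60 = 270.4 rad/s
τ = P/ω = 12500/270.4 = 46.2 N·m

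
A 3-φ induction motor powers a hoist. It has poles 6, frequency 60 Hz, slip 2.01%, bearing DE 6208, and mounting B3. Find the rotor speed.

1176 rpm

n_s = 120f/p = 120×60/6 = 1200 rpm
n = n_s(1 − s) = 1200 × (1 − 0.0201) = 1176 rpm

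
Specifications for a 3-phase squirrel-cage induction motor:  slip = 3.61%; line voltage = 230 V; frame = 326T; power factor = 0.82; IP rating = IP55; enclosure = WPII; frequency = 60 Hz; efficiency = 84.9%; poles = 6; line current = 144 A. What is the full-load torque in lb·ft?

P_in = √3·V·I·cosφ = 1.732 × 230 × 144 × 0.82 = 47038 W
P_out = η·P_in = 0.849 × 47038 = 39935 W
n_s = 120×60/6 = 1200 rpm; n = 1200×(1−0.0361) = 1157 rpm
ω = 2π×1157/60 = 121.2 rad/s
τ = P_out/ω = 39935/121.2 = 329.5 N·m
In lb·ft: 329.5/1.356 = 243 lb·ft

243 lb·ft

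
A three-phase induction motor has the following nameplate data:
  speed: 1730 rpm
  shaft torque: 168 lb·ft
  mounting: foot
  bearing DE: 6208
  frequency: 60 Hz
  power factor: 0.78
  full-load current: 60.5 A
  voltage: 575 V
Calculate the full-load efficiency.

τ = 168 lb·ft × 1.356 = 227.8 N·m
ω = 2π × 1730/60 = 181.2 rad/s; P_out = τω = 227.8 × 181.2 = 41277 W
P_in = √3·V_L·I_L·cosφ = 1.732 × 575 × 60.5 × 0.78 = 46997 W
η = P_out / P_in = 41277 / 46997 = 0.878 = 87.8%

87.8 %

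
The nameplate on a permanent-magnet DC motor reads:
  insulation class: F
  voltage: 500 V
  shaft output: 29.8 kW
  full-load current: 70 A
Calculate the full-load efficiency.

P_out = 29.8 kW = 29800 W
P_in = V·I = 500 × 70 = 35000 W
η = P_out / P_in = 29800 / 35000 = 0.851 = 85.1%

85.1 %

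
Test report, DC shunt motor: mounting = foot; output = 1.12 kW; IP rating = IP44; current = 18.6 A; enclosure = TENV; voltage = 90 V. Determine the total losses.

P_in = V·I = 90×18.6 = 1674 W
P_out = 1120 W
Losses = P_in − P_out = 1674 − 1120 = 554 W

554 W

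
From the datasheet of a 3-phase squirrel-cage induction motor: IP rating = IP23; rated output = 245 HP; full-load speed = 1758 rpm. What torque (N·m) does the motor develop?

993 N·m

P_out = 245 × 746 = 182770 W
ω = 2π × 1758/60 = 184.1 rad/s
τ = P_out/ω = 182770/184.1 = 993 N·m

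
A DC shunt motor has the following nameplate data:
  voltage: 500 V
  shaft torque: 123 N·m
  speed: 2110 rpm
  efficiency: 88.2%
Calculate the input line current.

61.6 A

ω = 2π×2110/60 = 221 rad/s; P_out = τω = 123 × 221 = 27183 W
P_in = P_out / η = 27183 / 0.882 = 30820 W
I = P_in / V = 30820 / 500 = 61.6 A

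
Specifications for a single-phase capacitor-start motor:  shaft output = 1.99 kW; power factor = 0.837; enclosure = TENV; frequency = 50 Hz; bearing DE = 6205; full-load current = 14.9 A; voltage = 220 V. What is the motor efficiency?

P_out = 1.99 kW = 1990 W
P_in = V·I·cosφ = 220 × 14.9 × 0.837 = 2744 W
η = P_out / P_in = 1990 / 2744 = 0.725 = 72.5%

72.5 %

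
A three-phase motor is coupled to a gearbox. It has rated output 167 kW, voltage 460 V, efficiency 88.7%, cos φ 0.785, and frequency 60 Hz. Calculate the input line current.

P_out = 167 kW = 167000 W
P_in = P_out / η = 167000 / 0.887 = 188275 W
I_L = P_in / (√3·V_L·cosφ) = 188275 / (1.732 × 460 × 0.785) = 301 A

301 A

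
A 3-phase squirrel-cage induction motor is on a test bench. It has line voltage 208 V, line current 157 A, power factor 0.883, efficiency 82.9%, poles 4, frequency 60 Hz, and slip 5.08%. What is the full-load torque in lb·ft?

171 lb·ft

P_in = √3·V·I·cosφ = 1.732 × 208 × 157 × 0.883 = 49943 W
P_out = η·P_in = 0.829 × 49943 = 41403 W
n_s = 120×60/4 = 1800 rpm; n = 1800×(1−0.0508) = 1709 rpm
ω = 2π×1709/60 = 179 rad/s
τ = P_out/ω = 41403/179 = 231.3 N·m
In lb·ft: 231.3/1.356 = 171 lb·ft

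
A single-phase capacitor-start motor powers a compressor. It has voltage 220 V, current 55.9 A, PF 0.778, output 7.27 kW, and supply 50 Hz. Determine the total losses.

P_in = V·I·cosφ = 220×55.9×0.778 = 9568 W
P_out = 7270 W
Losses = P_in − P_out = 9568 − 7270 = 2298 W

2.3 kW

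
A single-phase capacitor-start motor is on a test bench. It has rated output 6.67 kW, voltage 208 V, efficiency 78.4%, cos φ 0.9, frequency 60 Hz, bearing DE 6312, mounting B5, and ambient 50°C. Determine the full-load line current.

45.4 A

P_out = 6.67 kW = 6670 W
P_in = P_out / η = 6670 / 0.784 = 8508 W
I = P_in / (V·cosφ) = 8508 / (208 × 0.9) = 45.4 A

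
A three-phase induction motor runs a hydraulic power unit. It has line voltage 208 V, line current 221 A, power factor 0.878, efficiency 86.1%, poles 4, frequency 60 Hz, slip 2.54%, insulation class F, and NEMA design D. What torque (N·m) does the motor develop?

328 N·m

P_in = √3·V·I·cosφ = 1.732 × 208 × 221 × 0.878 = 69903 W
P_out = η·P_in = 0.861 × 69903 = 60186 W
n_s = 120×60/4 = 1800 rpm; n = 1800×(1−0.0254) = 1754 rpm
ω = 2π×1754/60 = 183.7 rad/s
τ = P_out/ω = 60186/183.7 = 328 N·m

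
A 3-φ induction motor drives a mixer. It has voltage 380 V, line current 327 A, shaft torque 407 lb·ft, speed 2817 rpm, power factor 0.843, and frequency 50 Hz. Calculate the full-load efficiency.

89.7 %

τ = 407 lb·ft × 1.356 = 551.9 N·m
ω = 2π × 2817/60 = 295 rad/s; P_out = τω = 551.9 × 295 = 162811 W
P_in = √3·V_L·I_L·cosφ = 1.732 × 380 × 327 × 0.843 = 181429 W
η = P_out / P_in = 162811 / 181429 = 0.897 = 89.7%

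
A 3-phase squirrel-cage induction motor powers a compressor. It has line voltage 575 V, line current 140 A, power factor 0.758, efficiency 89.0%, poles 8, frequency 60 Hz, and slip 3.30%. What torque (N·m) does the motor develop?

P_in = √3·V·I·cosφ = 1.732 × 575 × 140 × 0.758 = 105685 W
P_out = η·P_in = 0.89 × 105685 = 94060 W
n_s = 120×60/8 = 900 rpm; n = 900×(1−0.033) = 870 rpm
ω = 2π×870/60 = 91.11 rad/s
τ = P_out/ω = 94060/91.11 = 1030 N·m

1030 N·m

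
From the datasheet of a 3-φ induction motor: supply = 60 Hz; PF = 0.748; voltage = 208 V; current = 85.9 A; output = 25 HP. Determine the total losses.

P_in = √3·V·I·cosφ = 1.732×208×85.9×0.748 = 23148 W
P_out = 25×746 = 18650 W
Losses = P_in − P_out = 23148 − 18650 = 4498 W

4500 W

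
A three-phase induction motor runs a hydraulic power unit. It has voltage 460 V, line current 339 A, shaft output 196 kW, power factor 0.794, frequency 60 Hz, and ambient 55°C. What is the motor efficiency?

P_out = 196 kW = 196000 W
P_in = √3·V_L·I_L·cosφ = 1.732 × 460 × 339 × 0.794 = 214450 W
η = P_out / P_in = 196000 / 214450 = 0.914 = 91.4%

91.4 %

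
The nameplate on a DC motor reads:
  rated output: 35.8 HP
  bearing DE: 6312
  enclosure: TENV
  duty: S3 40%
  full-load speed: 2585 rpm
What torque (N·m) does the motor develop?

98.7 N·m

P_out = 35.8 × 746 = 26707 W
ω = 2π × 2585/60 = 270.7 rad/s
τ = P_out/ω = 26707/270.7 = 98.7 N·m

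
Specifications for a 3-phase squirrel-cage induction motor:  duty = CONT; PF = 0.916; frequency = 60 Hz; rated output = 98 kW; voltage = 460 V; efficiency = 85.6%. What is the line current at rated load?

P_out = 98 kW = 98000 W
P_in = P_out / η = 98000 / 0.856 = 114486 W
I_L = P_in / (√3·V_L·cosφ) = 114486 / (1.732 × 460 × 0.916) = 157 A

157 A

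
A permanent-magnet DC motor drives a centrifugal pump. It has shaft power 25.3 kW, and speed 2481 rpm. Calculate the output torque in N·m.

ω = 2π × 2481/60 = 259.8 rad/s
τ = P/ω = 25300/259.8 = 97.4 N·m

97.4 N·m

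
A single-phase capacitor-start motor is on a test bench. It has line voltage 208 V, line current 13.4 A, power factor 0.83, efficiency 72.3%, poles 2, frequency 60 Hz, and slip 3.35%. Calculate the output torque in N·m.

P_in = V·I·cosφ = 208 × 13.4 × 0.83 = 2313 W
P_out = η·P_in = 0.723 × 2313 = 1672 W
n_s = 120×60/2 = 3600 rpm; n = 3600×(1−0.0335) = 3479 rpm
ω = 2π×3479/60 = 364.3 rad/s
τ = P_out/ω = 1672/364.3 = 4.59 N·m

4.59 N·m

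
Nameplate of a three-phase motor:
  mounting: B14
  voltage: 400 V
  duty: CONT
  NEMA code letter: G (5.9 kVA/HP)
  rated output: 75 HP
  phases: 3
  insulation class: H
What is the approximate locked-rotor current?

639 A

S_LR = 5.9 × 75 = 442.5 kVA
I_LR = S_LR/(√3·V_L) = 442500/(1.732×400) = 639 A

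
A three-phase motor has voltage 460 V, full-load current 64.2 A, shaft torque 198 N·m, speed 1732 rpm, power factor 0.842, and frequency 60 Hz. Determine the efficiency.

ω = 2π × 1732/60 = 181.4 rad/s; P_out = τω = 198 × 181.4 = 35917 W
P_in = √3·V_L·I_L·cosφ = 1.732 × 460 × 64.2 × 0.842 = 43068 W
η = P_out / P_in = 35917 / 43068 = 0.834 = 83.4%

83.4 %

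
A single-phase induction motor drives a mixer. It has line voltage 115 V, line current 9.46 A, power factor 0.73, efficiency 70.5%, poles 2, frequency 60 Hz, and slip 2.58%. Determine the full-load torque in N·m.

1.52 N·m

P_in = V·I·cosφ = 115 × 9.46 × 0.73 = 794 W
P_out = η·P_in = 0.705 × 794 = 560 W
n_s = 120×60/2 = 3600 rpm; n = 3600×(1−0.0258) = 3507 rpm
ω = 2π×3507/60 = 367.3 rad/s
τ = P_out/ω = 560/367.3 = 1.52 N·m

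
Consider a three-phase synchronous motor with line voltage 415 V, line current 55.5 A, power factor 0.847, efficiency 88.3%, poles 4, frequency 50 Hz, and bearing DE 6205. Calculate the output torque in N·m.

P_in = √3·V·I·cosφ = 1.732 × 415 × 55.5 × 0.847 = 33789 W
P_out = η·P_in = 0.883 × 33789 = 29836 W
n = n_s = 120×50/4 = 1500 rpm (synchronous)
ω = 2π×1500/60 = 157.1 rad/s
τ = P_out/ω = 29836/157.1 = 190 N·m

190 N·m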